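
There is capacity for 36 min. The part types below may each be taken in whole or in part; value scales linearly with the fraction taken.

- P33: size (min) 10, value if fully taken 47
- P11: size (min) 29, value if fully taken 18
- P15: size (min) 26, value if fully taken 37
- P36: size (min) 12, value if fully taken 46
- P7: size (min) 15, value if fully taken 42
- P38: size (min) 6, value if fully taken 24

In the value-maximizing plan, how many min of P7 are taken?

Rank by value-to-size ratio: P33 47/10≈4.7, P38 24/6≈4, P36 46/12≈3.83, P7 42/15≈2.8, P15 37/26≈1.42, P11 18/29≈0.621.
All 10 min of P33 fit (value 47) — 26 remain.
All 6 min of P38 fit (value 24) — 20 remain.
P36: take in full, 12 min for value 46 — 8 left.
Fill the last 8 min with part of P7: 8/15 of it earns 22.4.

8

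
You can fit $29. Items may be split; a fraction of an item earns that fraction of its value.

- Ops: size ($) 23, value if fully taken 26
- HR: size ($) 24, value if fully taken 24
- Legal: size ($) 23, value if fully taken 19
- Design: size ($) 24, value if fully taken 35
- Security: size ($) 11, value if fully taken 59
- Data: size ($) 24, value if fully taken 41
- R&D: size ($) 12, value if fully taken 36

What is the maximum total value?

Best value per unit of size first: Security 59/11≈5.36, R&D 36/12≈3, Data 41/24≈1.71, Design 35/24≈1.46, Ops 26/23≈1.13, HR 24/24≈1, Legal 19/23≈0.826.
Take all of Security (11 $, value 59) → 18 $ left.
Take all of R&D (12 $, value 36) → 6 $ left.
Only 6 $ remain; take 6/24 of Data for value 41×6/24 = 10.25.
Total value = 105.25.

105.25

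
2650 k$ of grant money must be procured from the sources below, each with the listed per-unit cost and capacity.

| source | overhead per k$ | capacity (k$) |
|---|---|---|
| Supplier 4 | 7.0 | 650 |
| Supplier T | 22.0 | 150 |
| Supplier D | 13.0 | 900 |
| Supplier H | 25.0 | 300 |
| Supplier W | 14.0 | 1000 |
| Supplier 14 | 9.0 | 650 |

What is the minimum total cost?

Use sources in increasing cost order.
Supplier 4 at 7.0: take all 650 k$ → 2000 still needed.
Supplier 14 at 9.0: take all 650 k$ → 1350 still needed.
Take 900 from Supplier D at 13.0 → need 450 more.
Supplier W at 14.0: take 450 of its 1000 → requirement met.
Supplier T, Supplier H: unused.
Cost = 650×7.0 + 650×9.0 + 900×13.0 + 450×14.0 = 28400.

28400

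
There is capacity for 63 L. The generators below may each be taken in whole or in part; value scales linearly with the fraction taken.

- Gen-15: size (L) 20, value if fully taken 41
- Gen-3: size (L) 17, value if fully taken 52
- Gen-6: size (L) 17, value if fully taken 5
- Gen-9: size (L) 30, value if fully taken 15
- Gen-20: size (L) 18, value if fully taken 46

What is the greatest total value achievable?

Best value per unit of size first: Gen-3 52/17≈3.06, Gen-20 46/18≈2.56, Gen-15 41/20≈2.05, Gen-9 15/30≈0.5, Gen-6 5/17≈0.294.
All 17 L of Gen-3 fit (value 52) ; 46 remain.
Take all of Gen-20 (18 L, value 46) ; 28 L left.
Take all of Gen-15 (20 L, value 41) ; 8 L left.
Only 8 L remain; take 8/30 of Gen-9 for value 15×8/30 = 4.
Total value = 143.

143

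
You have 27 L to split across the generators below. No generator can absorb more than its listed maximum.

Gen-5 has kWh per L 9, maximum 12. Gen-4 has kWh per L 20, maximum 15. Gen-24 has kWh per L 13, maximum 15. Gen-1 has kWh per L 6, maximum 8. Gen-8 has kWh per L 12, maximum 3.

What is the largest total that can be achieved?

Highest kWh per L first: Gen-4 20 > Gen-24 13 > Gen-8 12 > Gen-5 9 > Gen-1 6.
Gen-4: +15 to 15 (cap) ; 12 left.
Only 12 left; Gen-24 takes them to reach 12.
Total = 20×15 + 13×12 = 456.

456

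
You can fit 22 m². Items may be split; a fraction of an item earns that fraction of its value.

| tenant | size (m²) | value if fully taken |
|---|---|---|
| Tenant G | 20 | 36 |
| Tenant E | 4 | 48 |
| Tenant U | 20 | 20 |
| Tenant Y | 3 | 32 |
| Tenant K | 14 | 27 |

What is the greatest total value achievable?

108.8

Rank by value-to-size ratio: Tenant E 48/4≈12, Tenant Y 32/3≈10.7, Tenant K 27/14≈1.93, Tenant G 36/20≈1.8, Tenant U 20/20≈1.
Tenant E: take in full, 4 m² for value 48 — 18 left.
Tenant Y: take in full, 3 m² for value 32 — 15 left.
All 14 m² of Tenant K fit (value 27) — 1 remain.
Only 1 m² remain; take 1/20 of Tenant G for value 36×1/20 = 1.8.
Total value = 108.8.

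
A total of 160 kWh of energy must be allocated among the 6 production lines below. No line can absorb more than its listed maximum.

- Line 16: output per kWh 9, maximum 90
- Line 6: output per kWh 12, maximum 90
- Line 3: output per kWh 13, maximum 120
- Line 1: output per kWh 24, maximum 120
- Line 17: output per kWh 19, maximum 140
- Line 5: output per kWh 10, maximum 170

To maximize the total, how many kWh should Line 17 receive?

40

Highest output per kWh first: Line 1 24 > Line 17 19 > Line 3 13 > Line 6 12 > Line 5 10 > Line 16 9.
Line 1 takes 120 to reach its cap of 120 — 40 left.
Line 17 has room for 140 but only 40 remain, so it gets 40.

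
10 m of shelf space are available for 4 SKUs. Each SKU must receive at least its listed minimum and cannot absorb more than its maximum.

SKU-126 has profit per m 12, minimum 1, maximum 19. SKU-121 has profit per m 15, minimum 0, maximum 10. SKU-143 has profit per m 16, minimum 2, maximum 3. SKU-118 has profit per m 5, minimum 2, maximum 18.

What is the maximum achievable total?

Meeting every minimum uses 1+0+2+2 = 5 m, leaving 5.
Highest profit per m first: SKU-143 16 > SKU-121 15 > SKU-126 12 > SKU-118 5.
SKU-143 takes 1 more to reach its cap of 3 ; 4 left.
SKU-121: +4 (room for 10) → 4. Pool exhausted.
Total = 12×1 + 15×4 + 16×3 + 5×2 = 130.

130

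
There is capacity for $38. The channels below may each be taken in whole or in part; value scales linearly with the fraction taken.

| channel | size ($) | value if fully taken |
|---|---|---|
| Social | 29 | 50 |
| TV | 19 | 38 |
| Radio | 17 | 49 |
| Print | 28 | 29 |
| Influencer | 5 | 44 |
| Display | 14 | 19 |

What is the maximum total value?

Sort by value density: Influencer 44/5≈8.8, Radio 49/17≈2.88, TV 38/19≈2, Social 50/29≈1.72, Display 19/14≈1.36, Print 29/28≈1.04.
Influencer: take in full, 5 $ for value 44 ; 33 left.
Take all of Radio (17 $, value 49) ; 16 $ left.
Fill the last 16 $ with part of TV: 16/19 of it earns 32.
Total value = 125.

125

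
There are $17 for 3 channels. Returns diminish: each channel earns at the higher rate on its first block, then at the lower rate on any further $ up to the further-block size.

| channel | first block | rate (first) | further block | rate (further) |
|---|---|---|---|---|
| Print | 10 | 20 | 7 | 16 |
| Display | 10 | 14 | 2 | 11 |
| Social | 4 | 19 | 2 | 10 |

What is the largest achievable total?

Rank every tier by rate: Print/T1 20 > Social/T1 19 > Print/T2 16 > Display/T1 14 > Display/T2 11 > Social/T2 10.
Print/T1 (20): +10 — 7 left.
Fill Social T1 block (4 at 19) — 3 left.
3 remain; put them into Print T2 at 16.
Total = 20×10 + 19×4 + 16×3 = 324.

324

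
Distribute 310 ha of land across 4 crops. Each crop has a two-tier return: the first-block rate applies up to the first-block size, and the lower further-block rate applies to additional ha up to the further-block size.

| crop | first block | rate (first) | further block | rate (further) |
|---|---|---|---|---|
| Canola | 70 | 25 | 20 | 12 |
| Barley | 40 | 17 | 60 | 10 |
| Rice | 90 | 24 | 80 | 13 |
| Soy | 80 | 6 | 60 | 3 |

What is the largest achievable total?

5970

Rank every tier by rate: Canola/first 25 > Rice/first 24 > Barley/first 17 > Rice/second 13 > Canola/second 12 > Barley/second 10 > Soy/first 6 > Soy/second 3.
Canola first at 25: fill all 70 → 240 left.
Rice/first (24): +90 → 150 left.
Barley/first (17): +40 → 110 left.
Fill Rice second block (80 at 13) → 30 left.
Canola/second (12): +20 → 10 left.
10 remain; put them into Barley second at 10.
Total = 25×70 + 24×90 + 17×40 + 13×80 + 12×20 + 10×10 = 5970.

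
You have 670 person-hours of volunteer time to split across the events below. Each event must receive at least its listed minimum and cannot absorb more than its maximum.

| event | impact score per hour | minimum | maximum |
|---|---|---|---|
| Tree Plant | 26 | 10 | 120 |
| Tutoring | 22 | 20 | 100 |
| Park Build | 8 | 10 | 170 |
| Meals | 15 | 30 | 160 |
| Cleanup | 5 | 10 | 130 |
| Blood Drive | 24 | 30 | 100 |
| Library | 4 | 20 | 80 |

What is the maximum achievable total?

Meeting every minimum uses 10+20+10+30+10+30+20 = 130 person-hours, leaving 540.
Rank by impact score per hour: Tree Plant 26 > Blood Drive 24 > Tutoring 22 > Meals 15 > Park Build 8 > Cleanup 5 > Library 4.
Tree Plant takes 110 more to reach its cap of 120 ; 430 left.
Blood Drive takes 70 more to reach its cap of 100 ; 360 left.
Tutoring: +80 to 100 (cap) ; 280 left.
Meals: +130 to 160 (cap) ; 150 left.
Park Build has room for 160 more but only 150 remain, so it gets 160.
Total = 26×120 + 22×100 + 8×160 + 15×160 + 5×10 + 24×100 + 4×20 = 11530.

11530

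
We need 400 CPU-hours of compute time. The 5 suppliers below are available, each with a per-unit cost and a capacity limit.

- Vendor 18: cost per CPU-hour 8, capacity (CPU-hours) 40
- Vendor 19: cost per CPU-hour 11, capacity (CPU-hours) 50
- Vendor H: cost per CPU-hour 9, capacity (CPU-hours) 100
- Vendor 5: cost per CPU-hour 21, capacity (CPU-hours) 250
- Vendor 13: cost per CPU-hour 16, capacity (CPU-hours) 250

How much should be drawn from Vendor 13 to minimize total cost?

210

Cheapest first:
Vendor 18 (8): use full 40 → 360 CPU-hours to go.
Vendor H (9): use full 100 → 260 CPU-hours to go.
Take 50 from Vendor 19 at 11 → need 210 more.
Take 210 from Vendor 13 at 16 to finish.
Vendor 5: unused.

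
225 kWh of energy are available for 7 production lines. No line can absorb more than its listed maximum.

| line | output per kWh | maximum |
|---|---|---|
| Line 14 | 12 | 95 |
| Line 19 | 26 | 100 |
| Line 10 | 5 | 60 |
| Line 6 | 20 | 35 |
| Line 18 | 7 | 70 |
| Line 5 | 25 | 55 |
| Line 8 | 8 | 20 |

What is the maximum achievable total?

5095

Rank by output per kWh: Line 19 26 > Line 5 25 > Line 6 20 > Line 14 12 > Line 8 8 > Line 18 7 > Line 10 5.
Line 19 takes 100 to reach its cap of 100 → 125 left.
Line 5 takes 55 to reach its cap of 55 → 70 left.
Give Line 6 35 to hit its cap of 35 → 35 left.
Only 35 left; Line 14 takes them to reach 35.
Total = 12×35 + 26×100 + 20×35 + 25×55 = 5095.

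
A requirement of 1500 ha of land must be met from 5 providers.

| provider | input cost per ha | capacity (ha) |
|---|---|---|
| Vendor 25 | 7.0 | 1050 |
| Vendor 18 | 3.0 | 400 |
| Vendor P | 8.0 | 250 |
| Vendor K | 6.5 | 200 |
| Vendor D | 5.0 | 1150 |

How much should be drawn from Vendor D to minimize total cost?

Fill from the cheapest provider first.
Take 400 from Vendor 18 at 3.0 — need 1100 more.
Vendor D (5.0): take the remaining 1100 — done.
Vendor K, Vendor 25, Vendor P: unused.

1100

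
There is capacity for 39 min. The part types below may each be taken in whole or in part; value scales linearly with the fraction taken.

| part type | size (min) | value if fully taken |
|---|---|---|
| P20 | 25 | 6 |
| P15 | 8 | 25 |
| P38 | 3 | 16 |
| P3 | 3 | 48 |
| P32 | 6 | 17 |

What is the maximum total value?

110.56

Sort by value density: P3 48/3≈16, P38 16/3≈5.33, P15 25/8≈3.12, P32 17/6≈2.83, P20 6/25≈0.24.
Take all of P3 (3 min, value 48) — 36 min left.
Take all of P38 (3 min, value 16) — 33 min left.
All 8 min of P15 fit (value 25) — 25 remain.
All 6 min of P32 fit (value 17) — 19 remain.
Only 19 min remain; take 19/25 of P20 for value 6×19/25 = 4.56.
Total value = 110.56.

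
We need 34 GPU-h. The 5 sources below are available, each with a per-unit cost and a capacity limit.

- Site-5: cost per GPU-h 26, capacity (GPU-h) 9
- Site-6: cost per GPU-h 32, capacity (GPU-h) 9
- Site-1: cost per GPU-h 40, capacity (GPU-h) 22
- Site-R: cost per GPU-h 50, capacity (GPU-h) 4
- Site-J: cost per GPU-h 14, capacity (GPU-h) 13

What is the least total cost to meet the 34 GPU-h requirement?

824

Use sources in increasing cost order.
Site-J at 14: take all 13 GPU-h → 21 still needed.
Site-5 at 26: take all 9 GPU-h → 12 still needed.
Site-6 (32): use full 9 → 3 GPU-h to go.
Site-1 at 40: take 3 of its 22 → requirement met.
Site-R: unused.
Cost = 13×14 + 9×26 + 9×32 + 3×40 = 824.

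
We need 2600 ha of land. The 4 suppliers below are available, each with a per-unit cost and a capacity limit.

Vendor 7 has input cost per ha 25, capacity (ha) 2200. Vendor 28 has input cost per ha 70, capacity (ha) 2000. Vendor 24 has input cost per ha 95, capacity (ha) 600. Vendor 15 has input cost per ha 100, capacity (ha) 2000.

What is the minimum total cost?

Use suppliers in increasing cost order.
Vendor 7 (25): use full 2200 → 400 ha to go.
Take 400 from Vendor 28 at 70 to finish.
Vendor 24, Vendor 15: unused.
Cost = 2200×25 + 400×70 = 83000.

83000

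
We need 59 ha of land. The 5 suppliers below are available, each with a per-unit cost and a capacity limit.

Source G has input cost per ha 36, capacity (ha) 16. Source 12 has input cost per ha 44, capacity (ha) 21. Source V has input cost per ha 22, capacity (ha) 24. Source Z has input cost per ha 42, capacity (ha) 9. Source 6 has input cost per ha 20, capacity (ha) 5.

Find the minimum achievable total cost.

1802

Cheapest first:
Take 5 from Source 6 at 20 ; need 54 more.
Take 24 from Source V at 22 ; need 30 more.
Source G at 36: take all 16 ha ; 14 still needed.
Take 9 from Source Z at 42 ; need 5 more.
Source 12 at 44: take 5 of its 21 ; requirement met.
Cost = 5×20 + 24×22 + 16×36 + 9×42 + 5×44 = 1802.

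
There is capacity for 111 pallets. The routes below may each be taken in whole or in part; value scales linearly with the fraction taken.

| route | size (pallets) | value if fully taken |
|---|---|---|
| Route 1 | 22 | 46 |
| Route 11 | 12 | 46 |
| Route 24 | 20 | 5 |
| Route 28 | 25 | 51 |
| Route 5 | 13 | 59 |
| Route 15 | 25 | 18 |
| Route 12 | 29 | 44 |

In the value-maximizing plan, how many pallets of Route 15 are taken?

Best value per unit of size first: Route 5 59/13≈4.54, Route 11 46/12≈3.83, Route 1 46/22≈2.09, Route 28 51/25≈2.04, Route 12 44/29≈1.52, Route 15 18/25≈0.72, Route 24 5/20≈0.25.
Take all of Route 5 (13 pallets, value 59) ; 98 pallets left.
All 12 pallets of Route 11 fit (value 46) ; 86 remain.
Take all of Route 1 (22 pallets, value 46) ; 64 pallets left.
All 25 pallets of Route 28 fit (value 51) ; 39 remain.
All 29 pallets of Route 12 fit (value 44) ; 10 remain.
Only 10 pallets remain; take 10/25 of Route 15 for value 18×10/25 = 7.2.

10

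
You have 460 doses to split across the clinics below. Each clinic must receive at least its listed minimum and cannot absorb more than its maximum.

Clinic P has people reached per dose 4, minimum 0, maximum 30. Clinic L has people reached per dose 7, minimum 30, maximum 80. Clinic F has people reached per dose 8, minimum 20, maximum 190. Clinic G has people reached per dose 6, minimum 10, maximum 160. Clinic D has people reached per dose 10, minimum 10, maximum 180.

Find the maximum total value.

3940

Meeting every minimum uses 0+30+20+10+10 = 70 doses, leaving 390.
Order the clinics by people reached per dose: Clinic D 10 > Clinic F 8 > Clinic L 7 > Clinic G 6 > Clinic P 4.
Clinic D: +170 to 180 (cap) ; 220 left.
Clinic F: +170 to 190 (cap) ; 50 left.
Clinic L: +50 to 80 (cap) ; 0 left.
Total = 7×80 + 8×190 + 6×10 + 10×180 = 3940.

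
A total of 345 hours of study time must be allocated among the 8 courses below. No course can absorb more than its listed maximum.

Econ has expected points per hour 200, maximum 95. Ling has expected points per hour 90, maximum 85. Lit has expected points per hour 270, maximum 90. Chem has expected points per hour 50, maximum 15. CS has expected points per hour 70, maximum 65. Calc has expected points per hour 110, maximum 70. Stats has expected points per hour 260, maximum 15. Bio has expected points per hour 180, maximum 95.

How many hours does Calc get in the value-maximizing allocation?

Rank by expected points per hour: Lit 270 > Stats 260 > Econ 200 > Bio 180 > Calc 110 > Ling 90 > CS 70 > Chem 50.
Give Lit 90 to hit its cap of 90 → 255 left.
Stats takes 15 to reach its cap of 15 → 240 left.
Give Econ 95 to hit its cap of 95 → 145 left.
Bio takes 95 to reach its cap of 95 → 50 left.
Only 50 left; Calc takes them to reach 50.

50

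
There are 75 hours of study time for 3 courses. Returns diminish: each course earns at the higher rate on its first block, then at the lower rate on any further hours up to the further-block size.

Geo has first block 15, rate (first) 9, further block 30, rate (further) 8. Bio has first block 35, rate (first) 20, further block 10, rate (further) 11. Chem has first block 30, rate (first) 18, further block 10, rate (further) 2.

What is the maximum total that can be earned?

1350

Rank every tier by rate: Bio/tier1 20 > Chem/tier1 18 > Bio/tier2 11 > Geo/tier1 9 > Geo/tier2 8 > Chem/tier2 2.
Bio/tier1 (20): +35 → 40 left.
Chem/tier1 (18): +30 → 10 left.
Fill Bio tier2 block (10 at 11) → 0 left.
Total = 20×35 + 18×30 + 11×10 = 1350.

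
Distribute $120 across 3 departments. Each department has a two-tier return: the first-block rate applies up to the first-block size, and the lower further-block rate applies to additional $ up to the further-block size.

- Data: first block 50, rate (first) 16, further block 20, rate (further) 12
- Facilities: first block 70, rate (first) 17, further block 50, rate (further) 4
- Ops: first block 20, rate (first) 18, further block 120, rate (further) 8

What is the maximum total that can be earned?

2030

Treat each block as its own option and order by rate: Ops/T1 18 > Facilities/T1 17 > Data/T1 16 > Data/T2 12 > Ops/T2 8 > Facilities/T2 4.
Ops T1 at 18: fill all 20 — 100 left.
Fill Facilities T1 block (70 at 17) — 30 left.
Data T1 at 16: only 30 left, fill 30.
Total = 18×20 + 17×70 + 16×30 = 2030.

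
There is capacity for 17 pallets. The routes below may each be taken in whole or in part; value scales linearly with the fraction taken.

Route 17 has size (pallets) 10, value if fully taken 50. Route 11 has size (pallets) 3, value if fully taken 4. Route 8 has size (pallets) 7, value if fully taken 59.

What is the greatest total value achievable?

109

Best value per unit of size first: Route 8 59/7≈8.43, Route 17 50/10≈5, Route 11 4/3≈1.33.
Route 8: take in full, 7 pallets for value 59 ; 10 left.
All 10 pallets of Route 17 fit (value 50) ; 0 remain.
Total value = 109.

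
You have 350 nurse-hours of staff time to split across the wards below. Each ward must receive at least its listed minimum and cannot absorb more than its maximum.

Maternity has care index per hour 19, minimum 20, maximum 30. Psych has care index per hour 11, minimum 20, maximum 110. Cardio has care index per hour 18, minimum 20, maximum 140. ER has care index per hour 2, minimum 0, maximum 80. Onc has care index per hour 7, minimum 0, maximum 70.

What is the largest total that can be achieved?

Meeting every minimum uses 20+20+20+0+0 = 60 nurse-hours, leaving 290.
Order the wards by care index per hour: Maternity 19 > Cardio 18 > Psych 11 > Onc 7 > ER 2.
Maternity takes 10 more to reach its cap of 30 → 280 left.
Give Cardio 120 more to hit its cap of 140 → 160 left.
Give Psych 90 more to hit its cap of 110 → 70 left.
Give Onc 70 more to hit its cap of 70 → 0 left.
Total = 19×30 + 11×110 + 18×140 + 7×70 = 4790.

4790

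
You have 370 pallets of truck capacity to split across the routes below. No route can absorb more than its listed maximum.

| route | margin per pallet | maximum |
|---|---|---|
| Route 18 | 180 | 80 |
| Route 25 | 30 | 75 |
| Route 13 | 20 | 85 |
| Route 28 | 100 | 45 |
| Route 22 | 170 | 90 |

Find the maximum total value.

Highest margin per pallet first: Route 18 180 > Route 22 170 > Route 28 100 > Route 25 30 > Route 13 20.
Route 18 takes 80 to reach its cap of 80 — 290 left.
Route 22 takes 90 to reach its cap of 90 — 200 left.
Route 28: +45 to 45 (cap) — 155 left.
Give Route 25 75 to hit its cap of 75 — 80 left.
Route 13: +80 (room for 85) → 80. Pool exhausted.
Total = 180×80 + 30×75 + 20×80 + 100×45 + 170×90 = 38050.

38050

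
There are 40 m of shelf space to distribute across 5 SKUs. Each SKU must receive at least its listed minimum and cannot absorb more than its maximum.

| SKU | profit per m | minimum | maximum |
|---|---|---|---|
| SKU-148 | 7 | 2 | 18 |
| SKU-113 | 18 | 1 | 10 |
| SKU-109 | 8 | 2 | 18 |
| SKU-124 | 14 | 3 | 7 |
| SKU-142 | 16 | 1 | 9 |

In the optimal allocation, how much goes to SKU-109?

Meeting every minimum uses 2+1+2+3+1 = 9 m, leaving 31.
Rank by profit per m: SKU-113 18 > SKU-142 16 > SKU-124 14 > SKU-109 8 > SKU-148 7.
Give SKU-113 9 more to hit its cap of 10 ; 22 left.
Give SKU-142 8 more to hit its cap of 9 ; 14 left.
SKU-124: +4 to 7 (cap) ; 10 left.
SKU-109: +10 (room for 16) → 12. Pool exhausted.

12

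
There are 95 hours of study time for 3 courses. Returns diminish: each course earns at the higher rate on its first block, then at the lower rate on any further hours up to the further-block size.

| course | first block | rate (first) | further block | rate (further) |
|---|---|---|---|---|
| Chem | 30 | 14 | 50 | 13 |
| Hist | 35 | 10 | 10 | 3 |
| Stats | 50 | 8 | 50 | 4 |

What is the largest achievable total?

1220

Rank every tier by rate: Chem/tier1 14 > Chem/tier2 13 > Hist/tier1 10 > Stats/tier1 8 > Stats/tier2 4 > Hist/tier2 3.
Chem/tier1 (14): +30 — 65 left.
Chem/tier2 (13): +50 — 15 left.
Hist tier1 at 10: only 15 left, fill 15.
Total = 14×30 + 13×50 + 10×15 = 1220.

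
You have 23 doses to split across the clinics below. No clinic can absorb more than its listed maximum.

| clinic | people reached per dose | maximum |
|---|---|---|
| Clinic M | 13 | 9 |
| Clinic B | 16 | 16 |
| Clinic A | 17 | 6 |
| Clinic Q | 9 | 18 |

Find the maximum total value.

371

Order the clinics by people reached per dose: Clinic A 17 > Clinic B 16 > Clinic M 13 > Clinic Q 9.
Clinic A takes 6 to reach its cap of 6 ; 17 left.
Clinic B takes 16 to reach its cap of 16 ; 1 left.
Only 1 left; Clinic M takes them to reach 1.
Total = 13×1 + 16×16 + 17×6 = 371.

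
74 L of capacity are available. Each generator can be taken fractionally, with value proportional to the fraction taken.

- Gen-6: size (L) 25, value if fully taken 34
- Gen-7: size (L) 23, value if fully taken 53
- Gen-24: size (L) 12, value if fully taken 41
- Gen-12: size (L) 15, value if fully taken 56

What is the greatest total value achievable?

182.64

Sort by value density: Gen-12 56/15≈3.73, Gen-24 41/12≈3.42, Gen-7 53/23≈2.3, Gen-6 34/25≈1.36.
Take all of Gen-12 (15 L, value 56) — 59 L left.
Take all of Gen-24 (12 L, value 41) — 47 L left.
Gen-7: take in full, 23 L for value 53 — 24 left.
Only 24 L remain; take 24/25 of Gen-6 for value 34×24/25 = 32.64.
Total value = 182.64.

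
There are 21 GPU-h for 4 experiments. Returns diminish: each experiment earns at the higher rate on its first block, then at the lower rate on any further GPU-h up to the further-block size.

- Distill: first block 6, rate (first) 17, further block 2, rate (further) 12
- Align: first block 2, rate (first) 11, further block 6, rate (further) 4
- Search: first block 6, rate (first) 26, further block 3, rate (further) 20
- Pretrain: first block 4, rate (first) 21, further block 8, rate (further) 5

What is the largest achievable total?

Treat each block as its own option and order by rate: Search/first 26 > Pretrain/first 21 > Search/second 20 > Distill/first 17 > Distill/second 12 > Align/first 11 > Pretrain/second 5 > Align/second 4.
Fill Search first block (6 at 26) ; 15 left.
Pretrain first at 21: fill all 4 ; 11 left.
Search/second (20): +3 ; 8 left.
Distill/first (17): +6 ; 2 left.
Fill Distill second block (2 at 12) ; 0 left.
Total = 26×6 + 21×4 + 20×3 + 17×6 + 12×2 = 426.

426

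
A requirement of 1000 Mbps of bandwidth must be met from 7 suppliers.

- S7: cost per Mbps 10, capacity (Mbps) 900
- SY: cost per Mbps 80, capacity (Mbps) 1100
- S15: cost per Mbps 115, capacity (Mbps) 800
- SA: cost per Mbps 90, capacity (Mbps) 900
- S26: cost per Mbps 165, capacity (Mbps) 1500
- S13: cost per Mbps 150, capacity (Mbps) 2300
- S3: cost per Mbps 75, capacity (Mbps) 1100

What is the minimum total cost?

16500

Cheapest first:
S7 at 10: take all 900 Mbps → 100 still needed.
Take 100 from S3 at 75 to finish.
SY, SA, S15, S13, S26: unused.
Cost = 900×10 + 100×75 = 16500.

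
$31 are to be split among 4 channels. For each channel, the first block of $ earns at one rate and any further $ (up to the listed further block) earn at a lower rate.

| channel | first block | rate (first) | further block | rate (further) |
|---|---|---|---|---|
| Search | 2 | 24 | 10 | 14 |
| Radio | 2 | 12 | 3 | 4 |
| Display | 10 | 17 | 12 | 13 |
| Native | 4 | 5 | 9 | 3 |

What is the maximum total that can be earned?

475

Treat each block as its own option and order by rate: Search/T1 24 > Display/T1 17 > Search/T2 14 > Display/T2 13 > Radio/T1 12 > Native/T1 5 > Radio/T2 4 > Native/T2 3.
Search/T1 (24): +2 — 29 left.
Fill Display T1 block (10 at 17) — 19 left.
Fill Search T2 block (10 at 14) — 9 left.
9 remain; put them into Display T2 at 13.
Total = 24×2 + 17×10 + 14×10 + 13×9 = 475.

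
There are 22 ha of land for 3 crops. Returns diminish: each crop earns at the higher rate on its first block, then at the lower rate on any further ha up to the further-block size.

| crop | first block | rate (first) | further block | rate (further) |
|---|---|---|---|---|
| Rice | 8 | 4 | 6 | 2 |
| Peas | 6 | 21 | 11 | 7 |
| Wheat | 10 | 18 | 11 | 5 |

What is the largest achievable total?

348

Rank every tier by rate: Peas/tier1 21 > Wheat/tier1 18 > Peas/tier2 7 > Wheat/tier2 5 > Rice/tier1 4 > Rice/tier2 2.
Peas/tier1 (21): +6 ; 16 left.
Wheat tier1 at 18: fill all 10 ; 6 left.
Peas tier2 at 7: only 6 left, fill 6.
Total = 21×6 + 18×10 + 7×6 = 348.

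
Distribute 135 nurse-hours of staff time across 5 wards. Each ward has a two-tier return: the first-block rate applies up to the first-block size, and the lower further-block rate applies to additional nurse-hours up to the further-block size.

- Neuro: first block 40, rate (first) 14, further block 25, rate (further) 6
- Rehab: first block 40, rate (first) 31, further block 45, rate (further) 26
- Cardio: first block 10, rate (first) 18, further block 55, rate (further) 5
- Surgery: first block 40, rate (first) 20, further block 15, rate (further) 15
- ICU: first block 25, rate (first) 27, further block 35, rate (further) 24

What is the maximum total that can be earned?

3685

Treat each block as its own option and order by rate: Rehab/T1 31 > ICU/T1 27 > Rehab/T2 26 > ICU/T2 24 > Surgery/T1 20 > Cardio/T1 18 > Surgery/T2 15 > Neuro/T1 14 > Neuro/T2 6 > Cardio/T2 5.
Rehab/T1 (31): +40 ; 95 left.
ICU T1 at 27: fill all 25 ; 70 left.
Rehab T2 at 26: fill all 45 ; 25 left.
ICU T2 at 24: only 25 left, fill 25.
Total = 31×40 + 27×25 + 26×45 + 24×25 = 3685.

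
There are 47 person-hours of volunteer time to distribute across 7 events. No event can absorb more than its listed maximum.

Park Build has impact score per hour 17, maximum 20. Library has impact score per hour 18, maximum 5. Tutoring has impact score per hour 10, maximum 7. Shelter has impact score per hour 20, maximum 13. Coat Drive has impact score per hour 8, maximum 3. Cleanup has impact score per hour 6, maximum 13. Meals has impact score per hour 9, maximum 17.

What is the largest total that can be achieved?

Order the events by impact score per hour: Shelter 20 > Library 18 > Park Build 17 > Tutoring 10 > Meals 9 > Coat Drive 8 > Cleanup 6.
Shelter takes 13 to reach its cap of 13 ; 34 left.
Library takes 5 to reach its cap of 5 ; 29 left.
Park Build: +20 to 20 (cap) ; 9 left.
Tutoring takes 7 to reach its cap of 7 ; 2 left.
Meals has room for 17 but only 2 remain, so it gets 2.
Total = 17×20 + 18×5 + 10×7 + 20×13 + 9×2 = 778.

778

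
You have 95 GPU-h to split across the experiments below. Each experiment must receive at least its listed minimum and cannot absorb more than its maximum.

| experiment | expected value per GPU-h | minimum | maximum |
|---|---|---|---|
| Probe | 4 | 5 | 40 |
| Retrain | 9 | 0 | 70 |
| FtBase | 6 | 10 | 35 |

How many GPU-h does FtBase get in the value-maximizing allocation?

Meeting every minimum uses 5+0+10 = 15 GPU-h, leaving 80.
Highest expected value per GPU-h first: Retrain 9 > FtBase 6 > Probe 4.
Retrain takes 70 more to reach its cap of 70 ; 10 left.
FtBase: +10 (room for 25) → 20. Pool exhausted.

20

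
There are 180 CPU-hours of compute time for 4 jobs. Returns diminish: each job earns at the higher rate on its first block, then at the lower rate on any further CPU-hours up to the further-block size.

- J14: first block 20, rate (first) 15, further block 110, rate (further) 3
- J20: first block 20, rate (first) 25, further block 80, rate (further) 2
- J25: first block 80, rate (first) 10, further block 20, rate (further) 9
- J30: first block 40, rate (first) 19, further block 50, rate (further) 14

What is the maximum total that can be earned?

2760

Treat each block as its own option and order by rate: J20/first 25 > J30/first 19 > J14/first 15 > J30/second 14 > J25/first 10 > J25/second 9 > J14/second 3 > J20/second 2.
Fill J20 first block (20 at 25) ; 160 left.
Fill J30 first block (40 at 19) ; 120 left.
J14/first (15): +20 ; 100 left.
J30/second (14): +50 ; 50 left.
50 remain; put them into J25 first at 10.
Total = 25×20 + 19×40 + 15×20 + 14×50 + 10×50 = 2760.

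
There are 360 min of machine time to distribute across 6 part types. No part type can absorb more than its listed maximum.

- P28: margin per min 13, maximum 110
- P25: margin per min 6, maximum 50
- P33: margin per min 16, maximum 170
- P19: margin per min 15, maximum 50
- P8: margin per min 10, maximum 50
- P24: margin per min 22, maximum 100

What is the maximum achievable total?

Highest margin per min first: P24 22 > P33 16 > P19 15 > P28 13 > P8 10 > P25 6.
P24 takes 100 to reach its cap of 100 ; 260 left.
Give P33 170 to hit its cap of 170 ; 90 left.
P19: +50 to 50 (cap) ; 40 left.
P28 has room for 110 but only 40 remain, so it gets 40.
Total = 13×40 + 16×170 + 15×50 + 22×100 = 6190.

6190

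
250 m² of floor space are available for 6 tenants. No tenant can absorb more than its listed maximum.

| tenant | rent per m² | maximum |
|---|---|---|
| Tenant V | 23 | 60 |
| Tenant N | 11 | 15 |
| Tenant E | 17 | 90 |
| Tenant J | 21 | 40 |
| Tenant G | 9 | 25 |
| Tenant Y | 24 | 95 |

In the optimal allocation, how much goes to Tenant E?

Order the tenants by rent per m²: Tenant Y 24 > Tenant V 23 > Tenant J 21 > Tenant E 17 > Tenant N 11 > Tenant G 9.
Give Tenant Y 95 to hit its cap of 95 — 155 left.
Tenant V: +60 to 60 (cap) — 95 left.
Tenant J: +40 to 40 (cap) — 55 left.
Only 55 left; Tenant E takes them to reach 55.

55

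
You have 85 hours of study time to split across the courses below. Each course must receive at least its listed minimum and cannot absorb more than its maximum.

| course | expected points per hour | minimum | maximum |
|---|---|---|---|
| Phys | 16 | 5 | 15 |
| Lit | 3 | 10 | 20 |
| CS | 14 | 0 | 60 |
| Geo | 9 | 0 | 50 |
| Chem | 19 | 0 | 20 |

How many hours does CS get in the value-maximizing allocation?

Meeting every minimum uses 5+10+0+0+0 = 15 hours, leaving 70.
Rank by expected points per hour: Chem 19 > Phys 16 > CS 14 > Geo 9 > Lit 3.
Give Chem 20 more to hit its cap of 20 → 50 left.
Phys: +10 to 15 (cap) → 40 left.
Only 40 left; CS takes them to reach 40.

40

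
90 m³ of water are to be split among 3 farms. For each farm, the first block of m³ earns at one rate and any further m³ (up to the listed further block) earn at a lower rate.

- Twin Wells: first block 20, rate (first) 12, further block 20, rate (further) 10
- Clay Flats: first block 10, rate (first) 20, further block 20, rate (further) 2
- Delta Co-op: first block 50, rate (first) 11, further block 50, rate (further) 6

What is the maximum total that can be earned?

1090

Rank every tier by rate: Clay Flats/tier1 20 > Twin Wells/tier1 12 > Delta Co-op/tier1 11 > Twin Wells/tier2 10 > Delta Co-op/tier2 6 > Clay Flats/tier2 2.
Clay Flats tier1 at 20: fill all 10 ; 80 left.
Twin Wells/tier1 (12): +20 ; 60 left.
Fill Delta Co-op tier1 block (50 at 11) ; 10 left.
Twin Wells tier2 at 10: only 10 left, fill 10.
Total = 20×10 + 12×20 + 11×50 + 10×10 = 1090.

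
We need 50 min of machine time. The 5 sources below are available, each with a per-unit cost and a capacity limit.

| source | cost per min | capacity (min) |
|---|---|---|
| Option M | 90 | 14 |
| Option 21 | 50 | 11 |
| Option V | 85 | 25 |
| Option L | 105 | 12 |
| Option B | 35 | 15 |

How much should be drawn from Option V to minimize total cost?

Fill from the cheapest source first.
Option B (35): use full 15 ; 35 min to go.
Option 21 at 50: take all 11 min ; 24 still needed.
Take 24 from Option V at 85 to finish.
Option M, Option L: unused.

24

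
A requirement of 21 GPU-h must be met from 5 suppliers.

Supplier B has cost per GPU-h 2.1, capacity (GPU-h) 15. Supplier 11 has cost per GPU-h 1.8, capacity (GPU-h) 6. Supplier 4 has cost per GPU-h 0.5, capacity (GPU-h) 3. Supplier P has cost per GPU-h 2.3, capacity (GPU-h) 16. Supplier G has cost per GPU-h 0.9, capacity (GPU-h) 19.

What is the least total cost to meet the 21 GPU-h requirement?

Cheapest first:
Take 3 from Supplier 4 at 0.5 — need 18 more.
Take 18 from Supplier G at 0.9 to finish.
Supplier 11, Supplier B, Supplier P: unused.
Cost = 3×0.5 + 18×0.9 = 17.7.

17.7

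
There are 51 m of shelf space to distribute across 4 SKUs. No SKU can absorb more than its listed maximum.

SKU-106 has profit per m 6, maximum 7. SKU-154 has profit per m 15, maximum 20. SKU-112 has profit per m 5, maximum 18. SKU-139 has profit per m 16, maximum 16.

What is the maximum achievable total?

638

Rank by profit per m: SKU-139 16 > SKU-154 15 > SKU-106 6 > SKU-112 5.
SKU-139 takes 16 to reach its cap of 16 → 35 left.
SKU-154: +20 to 20 (cap) → 15 left.
SKU-106: +7 to 7 (cap) → 8 left.
SKU-112: +8 (room for 18) → 8. Pool exhausted.
Total = 6×7 + 15×20 + 5×8 + 16×16 = 638.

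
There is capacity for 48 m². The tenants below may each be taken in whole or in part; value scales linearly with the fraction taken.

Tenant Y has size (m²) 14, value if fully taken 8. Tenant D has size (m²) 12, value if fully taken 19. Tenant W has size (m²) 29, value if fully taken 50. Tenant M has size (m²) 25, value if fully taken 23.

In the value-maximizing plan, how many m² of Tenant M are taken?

7

Best value per unit of size first: Tenant W 50/29≈1.72, Tenant D 19/12≈1.58, Tenant M 23/25≈0.92, Tenant Y 8/14≈0.571.
Tenant W: take in full, 29 m² for value 50 — 19 left.
Take all of Tenant D (12 m², value 19) — 7 m² left.
Fill the last 7 m² with part of Tenant M: 7/25 of it earns 6.44.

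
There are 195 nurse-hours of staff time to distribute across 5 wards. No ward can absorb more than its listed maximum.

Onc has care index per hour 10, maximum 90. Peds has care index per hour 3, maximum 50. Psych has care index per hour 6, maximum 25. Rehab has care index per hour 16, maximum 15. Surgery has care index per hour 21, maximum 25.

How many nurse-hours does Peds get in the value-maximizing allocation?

40

Order the wards by care index per hour: Surgery 21 > Rehab 16 > Onc 10 > Psych 6 > Peds 3.
Give Surgery 25 to hit its cap of 25 — 170 left.
Rehab: +15 to 15 (cap) — 155 left.
Give Onc 90 to hit its cap of 90 — 65 left.
Psych: +25 to 25 (cap) — 40 left.
Peds: +40 (room for 50) → 40. Pool exhausted.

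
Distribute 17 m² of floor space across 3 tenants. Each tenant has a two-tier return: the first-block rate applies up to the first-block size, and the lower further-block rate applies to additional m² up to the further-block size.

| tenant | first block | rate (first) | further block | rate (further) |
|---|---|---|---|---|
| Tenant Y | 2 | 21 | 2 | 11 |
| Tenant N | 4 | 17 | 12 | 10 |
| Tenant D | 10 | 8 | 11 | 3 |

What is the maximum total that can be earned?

Treat each block as its own option and order by rate: Tenant Y/tier1 21 > Tenant N/tier1 17 > Tenant Y/tier2 11 > Tenant N/tier2 10 > Tenant D/tier1 8 > Tenant D/tier2 3.
Fill Tenant Y tier1 block (2 at 21) ; 15 left.
Tenant N/tier1 (17): +4 ; 11 left.
Tenant Y/tier2 (11): +2 ; 9 left.
9 remain; put them into Tenant N tier2 at 10.
Total = 21×2 + 17×4 + 11×2 + 10×9 = 222.

222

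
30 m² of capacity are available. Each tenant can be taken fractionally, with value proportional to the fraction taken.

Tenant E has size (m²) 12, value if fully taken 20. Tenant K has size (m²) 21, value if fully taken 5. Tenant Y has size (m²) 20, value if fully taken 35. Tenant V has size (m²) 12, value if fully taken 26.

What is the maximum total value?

Sort by value density: Tenant V 26/12≈2.17, Tenant Y 35/20≈1.75, Tenant E 20/12≈1.67, Tenant K 5/21≈0.238.
All 12 m² of Tenant V fit (value 26) — 18 remain.
Only 18 m² remain; take 18/20 of Tenant Y for value 35×18/20 = 31.5.
Total value = 57.5.

57.5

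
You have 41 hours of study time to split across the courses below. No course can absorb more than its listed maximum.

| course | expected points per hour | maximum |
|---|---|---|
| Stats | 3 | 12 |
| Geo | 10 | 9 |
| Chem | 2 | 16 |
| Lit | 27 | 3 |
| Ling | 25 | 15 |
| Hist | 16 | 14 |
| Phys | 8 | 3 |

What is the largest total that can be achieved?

Highest expected points per hour first: Lit 27 > Ling 25 > Hist 16 > Geo 10 > Phys 8 > Stats 3 > Chem 2.
Lit takes 3 to reach its cap of 3 — 38 left.
Give Ling 15 to hit its cap of 15 — 23 left.
Hist: +14 to 14 (cap) — 9 left.
Geo takes 9 to reach its cap of 9 — 0 left.
Total = 10×9 + 27×3 + 25×15 + 16×14 = 770.

770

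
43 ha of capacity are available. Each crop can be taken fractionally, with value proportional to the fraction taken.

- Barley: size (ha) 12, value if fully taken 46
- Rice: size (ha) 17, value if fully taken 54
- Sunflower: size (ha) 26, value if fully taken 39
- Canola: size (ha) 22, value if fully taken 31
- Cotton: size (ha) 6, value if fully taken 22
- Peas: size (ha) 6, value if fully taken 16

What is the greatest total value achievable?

141

Rank by value-to-size ratio: Barley 46/12≈3.83, Cotton 22/6≈3.67, Rice 54/17≈3.18, Peas 16/6≈2.67, Sunflower 39/26≈1.5, Canola 31/22≈1.41.
Barley: take in full, 12 ha for value 46 ; 31 left.
Take all of Cotton (6 ha, value 22) ; 25 ha left.
All 17 ha of Rice fit (value 54) ; 8 remain.
All 6 ha of Peas fit (value 16) ; 2 remain.
Fill the last 2 ha with part of Sunflower: 2/26 of it earns 3.
Total value = 141.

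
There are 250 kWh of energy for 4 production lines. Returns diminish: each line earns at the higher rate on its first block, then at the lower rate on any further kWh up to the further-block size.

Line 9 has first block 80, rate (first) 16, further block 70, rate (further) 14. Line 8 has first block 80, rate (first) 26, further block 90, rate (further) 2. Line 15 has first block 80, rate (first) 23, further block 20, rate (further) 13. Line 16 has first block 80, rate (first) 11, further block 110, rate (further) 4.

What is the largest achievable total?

Order all 8 blocks by rate: Line 8/T1 26 > Line 15/T1 23 > Line 9/T1 16 > Line 9/T2 14 > Line 15/T2 13 > Line 16/T1 11 > Line 16/T2 4 > Line 8/T2 2.
Line 8/T1 (26): +80 ; 170 left.
Line 15/T1 (23): +80 ; 90 left.
Line 9 T1 at 16: fill all 80 ; 10 left.
Line 9/T2: +10 of 70 at 14; pool empty.
Total = 26×80 + 23×80 + 16×80 + 14×10 = 5340.

5340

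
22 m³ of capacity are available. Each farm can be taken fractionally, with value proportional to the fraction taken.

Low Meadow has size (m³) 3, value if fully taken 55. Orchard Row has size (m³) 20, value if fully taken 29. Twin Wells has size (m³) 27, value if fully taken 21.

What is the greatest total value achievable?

Rank by value-to-size ratio: Low Meadow 55/3≈18.3, Orchard Row 29/20≈1.45, Twin Wells 21/27≈0.778.
Take all of Low Meadow (3 m³, value 55) → 19 m³ left.
Fill the last 19 m³ with part of Orchard Row: 19/20 of it earns 27.55.
Total value = 82.55.

82.55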